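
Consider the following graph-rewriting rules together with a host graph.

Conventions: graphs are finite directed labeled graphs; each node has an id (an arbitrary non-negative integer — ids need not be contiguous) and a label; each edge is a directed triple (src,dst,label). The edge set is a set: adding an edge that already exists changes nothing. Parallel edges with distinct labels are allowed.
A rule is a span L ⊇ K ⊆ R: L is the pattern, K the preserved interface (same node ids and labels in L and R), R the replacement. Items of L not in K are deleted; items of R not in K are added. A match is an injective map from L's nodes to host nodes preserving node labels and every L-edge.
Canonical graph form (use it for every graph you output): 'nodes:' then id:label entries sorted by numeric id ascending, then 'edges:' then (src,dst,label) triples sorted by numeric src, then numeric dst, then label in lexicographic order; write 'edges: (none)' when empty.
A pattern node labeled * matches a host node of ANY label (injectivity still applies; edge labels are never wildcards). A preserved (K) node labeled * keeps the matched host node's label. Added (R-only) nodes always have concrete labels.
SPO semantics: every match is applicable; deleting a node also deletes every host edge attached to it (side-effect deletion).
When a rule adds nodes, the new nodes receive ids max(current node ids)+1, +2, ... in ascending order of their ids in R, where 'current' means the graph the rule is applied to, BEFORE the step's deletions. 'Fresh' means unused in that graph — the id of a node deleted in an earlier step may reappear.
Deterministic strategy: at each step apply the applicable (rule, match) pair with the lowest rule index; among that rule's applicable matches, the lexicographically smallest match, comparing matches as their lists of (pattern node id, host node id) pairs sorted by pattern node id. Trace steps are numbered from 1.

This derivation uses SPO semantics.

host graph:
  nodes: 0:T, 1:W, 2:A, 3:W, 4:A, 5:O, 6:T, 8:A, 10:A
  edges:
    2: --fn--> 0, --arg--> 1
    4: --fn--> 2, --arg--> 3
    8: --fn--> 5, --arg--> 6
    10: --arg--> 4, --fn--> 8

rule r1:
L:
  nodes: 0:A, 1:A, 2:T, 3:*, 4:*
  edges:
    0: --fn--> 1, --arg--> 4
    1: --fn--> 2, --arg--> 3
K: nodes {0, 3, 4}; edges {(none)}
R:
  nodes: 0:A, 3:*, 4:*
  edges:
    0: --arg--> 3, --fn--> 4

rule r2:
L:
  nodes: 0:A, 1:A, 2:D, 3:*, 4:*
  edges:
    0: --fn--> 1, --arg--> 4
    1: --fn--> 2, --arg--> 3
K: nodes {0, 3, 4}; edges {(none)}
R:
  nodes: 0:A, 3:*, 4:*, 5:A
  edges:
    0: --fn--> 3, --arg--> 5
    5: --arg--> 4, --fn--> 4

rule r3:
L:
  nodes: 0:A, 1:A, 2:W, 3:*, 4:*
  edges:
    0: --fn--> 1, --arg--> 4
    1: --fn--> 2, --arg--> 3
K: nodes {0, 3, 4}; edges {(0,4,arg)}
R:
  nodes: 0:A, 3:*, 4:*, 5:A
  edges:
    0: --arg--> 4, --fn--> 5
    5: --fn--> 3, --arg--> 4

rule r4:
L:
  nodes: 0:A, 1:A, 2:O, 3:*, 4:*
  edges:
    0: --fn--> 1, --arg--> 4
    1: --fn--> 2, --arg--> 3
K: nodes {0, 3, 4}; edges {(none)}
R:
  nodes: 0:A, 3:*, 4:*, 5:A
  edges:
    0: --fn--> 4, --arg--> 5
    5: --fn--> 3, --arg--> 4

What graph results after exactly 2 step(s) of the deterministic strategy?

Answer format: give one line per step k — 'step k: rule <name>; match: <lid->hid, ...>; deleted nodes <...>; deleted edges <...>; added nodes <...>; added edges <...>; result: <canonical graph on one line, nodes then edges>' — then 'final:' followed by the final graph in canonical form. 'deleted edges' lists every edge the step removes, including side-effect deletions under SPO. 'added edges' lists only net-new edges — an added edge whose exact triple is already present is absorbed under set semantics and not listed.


step 1: rule r1; match: 0->4, 1->2, 2->0, 3->1, 4->3; deleted nodes 0, 2; deleted edges (2,0,fn); (2,1,arg); (4,2,fn); (4,3,arg); added nodes (none); added edges (4,1,arg); (4,3,fn); result: nodes: 1:W, 3:W, 4:A, 5:O, 6:T, 8:A, 10:A edges: (4,1,arg); (4,3,fn); (8,5,fn); (8,6,arg); (10,4,arg); (10,8,fn)
step 2: rule r4; match: 0->10, 1->8, 2->5, 3->6, 4->4; deleted nodes 5, 8; deleted edges (8,5,fn); (8,6,arg); (10,4,arg); (10,8,fn); added nodes 11; added edges (10,4,fn); (10,11,arg); (11,4,arg); (11,6,fn); result: nodes: 1:W, 3:W, 4:A, 6:T, 10:A, 11:A edges: (4,1,arg); (4,3,fn); (10,4,fn); (10,11,arg); (11,4,arg); (11,6,fn)
final:
nodes: 1:W, 3:W, 4:A, 6:T, 10:A, 11:A
edges: (4,1,arg); (4,3,fn); (10,4,fn); (10,11,arg); (11,4,arg); (11,6,fn)


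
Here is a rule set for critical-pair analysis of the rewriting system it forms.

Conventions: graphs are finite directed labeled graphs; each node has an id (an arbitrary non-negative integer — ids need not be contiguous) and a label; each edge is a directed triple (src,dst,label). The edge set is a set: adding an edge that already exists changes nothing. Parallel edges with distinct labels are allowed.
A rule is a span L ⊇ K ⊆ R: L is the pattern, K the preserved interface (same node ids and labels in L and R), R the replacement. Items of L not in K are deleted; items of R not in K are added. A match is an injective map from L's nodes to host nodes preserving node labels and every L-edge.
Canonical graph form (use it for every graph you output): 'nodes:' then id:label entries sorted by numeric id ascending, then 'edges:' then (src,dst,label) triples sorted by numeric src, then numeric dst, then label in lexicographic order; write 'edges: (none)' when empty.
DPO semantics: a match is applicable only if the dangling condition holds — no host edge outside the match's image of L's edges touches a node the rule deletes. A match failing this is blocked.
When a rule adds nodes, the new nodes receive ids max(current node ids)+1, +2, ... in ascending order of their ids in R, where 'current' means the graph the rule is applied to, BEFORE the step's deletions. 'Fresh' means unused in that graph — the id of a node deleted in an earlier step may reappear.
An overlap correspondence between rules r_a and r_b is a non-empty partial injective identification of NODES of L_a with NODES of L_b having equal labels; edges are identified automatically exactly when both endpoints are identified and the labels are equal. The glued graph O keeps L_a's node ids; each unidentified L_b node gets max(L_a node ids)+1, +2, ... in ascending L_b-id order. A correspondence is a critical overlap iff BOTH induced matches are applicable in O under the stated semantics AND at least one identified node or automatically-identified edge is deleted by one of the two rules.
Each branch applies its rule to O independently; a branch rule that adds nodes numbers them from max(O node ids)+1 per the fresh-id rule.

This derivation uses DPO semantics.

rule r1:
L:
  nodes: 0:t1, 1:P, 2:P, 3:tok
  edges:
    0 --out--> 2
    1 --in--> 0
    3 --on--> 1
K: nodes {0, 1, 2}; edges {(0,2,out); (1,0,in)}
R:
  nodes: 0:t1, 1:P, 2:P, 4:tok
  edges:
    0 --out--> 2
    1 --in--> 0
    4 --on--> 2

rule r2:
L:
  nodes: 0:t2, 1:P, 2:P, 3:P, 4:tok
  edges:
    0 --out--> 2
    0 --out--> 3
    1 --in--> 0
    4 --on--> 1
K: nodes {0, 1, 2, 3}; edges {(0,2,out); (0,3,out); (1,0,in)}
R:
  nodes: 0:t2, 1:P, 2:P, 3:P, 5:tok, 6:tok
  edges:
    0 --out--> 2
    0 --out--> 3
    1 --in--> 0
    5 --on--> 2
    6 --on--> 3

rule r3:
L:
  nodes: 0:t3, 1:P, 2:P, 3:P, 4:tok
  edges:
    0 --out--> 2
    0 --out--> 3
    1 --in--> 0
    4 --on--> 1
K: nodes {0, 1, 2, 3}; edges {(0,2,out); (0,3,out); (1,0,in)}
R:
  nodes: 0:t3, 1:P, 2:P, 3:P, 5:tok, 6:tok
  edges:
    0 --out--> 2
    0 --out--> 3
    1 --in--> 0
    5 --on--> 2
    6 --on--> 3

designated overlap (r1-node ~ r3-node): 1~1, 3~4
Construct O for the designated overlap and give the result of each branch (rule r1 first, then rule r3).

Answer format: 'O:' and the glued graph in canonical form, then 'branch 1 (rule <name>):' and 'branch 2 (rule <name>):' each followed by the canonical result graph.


O:
nodes: 0:t1, 1:P, 2:P, 3:tok, 4:t3, 5:P, 6:P
edges: (0,2,out); (1,0,in); (1,4,in); (3,1,on); (4,5,out); (4,6,out)
branch 1 (rule r1):
nodes: 0:t1, 1:P, 2:P, 4:t3, 5:P, 6:P, 7:tok
edges: (0,2,out); (1,0,in); (1,4,in); (4,5,out); (4,6,out); (7,2,on)
branch 2 (rule r3):
nodes: 0:t1, 1:P, 2:P, 4:t3, 5:P, 6:P, 7:tok, 8:tok
edges: (0,2,out); (1,0,in); (1,4,in); (4,5,out); (4,6,out); (7,5,on); (8,6,on)


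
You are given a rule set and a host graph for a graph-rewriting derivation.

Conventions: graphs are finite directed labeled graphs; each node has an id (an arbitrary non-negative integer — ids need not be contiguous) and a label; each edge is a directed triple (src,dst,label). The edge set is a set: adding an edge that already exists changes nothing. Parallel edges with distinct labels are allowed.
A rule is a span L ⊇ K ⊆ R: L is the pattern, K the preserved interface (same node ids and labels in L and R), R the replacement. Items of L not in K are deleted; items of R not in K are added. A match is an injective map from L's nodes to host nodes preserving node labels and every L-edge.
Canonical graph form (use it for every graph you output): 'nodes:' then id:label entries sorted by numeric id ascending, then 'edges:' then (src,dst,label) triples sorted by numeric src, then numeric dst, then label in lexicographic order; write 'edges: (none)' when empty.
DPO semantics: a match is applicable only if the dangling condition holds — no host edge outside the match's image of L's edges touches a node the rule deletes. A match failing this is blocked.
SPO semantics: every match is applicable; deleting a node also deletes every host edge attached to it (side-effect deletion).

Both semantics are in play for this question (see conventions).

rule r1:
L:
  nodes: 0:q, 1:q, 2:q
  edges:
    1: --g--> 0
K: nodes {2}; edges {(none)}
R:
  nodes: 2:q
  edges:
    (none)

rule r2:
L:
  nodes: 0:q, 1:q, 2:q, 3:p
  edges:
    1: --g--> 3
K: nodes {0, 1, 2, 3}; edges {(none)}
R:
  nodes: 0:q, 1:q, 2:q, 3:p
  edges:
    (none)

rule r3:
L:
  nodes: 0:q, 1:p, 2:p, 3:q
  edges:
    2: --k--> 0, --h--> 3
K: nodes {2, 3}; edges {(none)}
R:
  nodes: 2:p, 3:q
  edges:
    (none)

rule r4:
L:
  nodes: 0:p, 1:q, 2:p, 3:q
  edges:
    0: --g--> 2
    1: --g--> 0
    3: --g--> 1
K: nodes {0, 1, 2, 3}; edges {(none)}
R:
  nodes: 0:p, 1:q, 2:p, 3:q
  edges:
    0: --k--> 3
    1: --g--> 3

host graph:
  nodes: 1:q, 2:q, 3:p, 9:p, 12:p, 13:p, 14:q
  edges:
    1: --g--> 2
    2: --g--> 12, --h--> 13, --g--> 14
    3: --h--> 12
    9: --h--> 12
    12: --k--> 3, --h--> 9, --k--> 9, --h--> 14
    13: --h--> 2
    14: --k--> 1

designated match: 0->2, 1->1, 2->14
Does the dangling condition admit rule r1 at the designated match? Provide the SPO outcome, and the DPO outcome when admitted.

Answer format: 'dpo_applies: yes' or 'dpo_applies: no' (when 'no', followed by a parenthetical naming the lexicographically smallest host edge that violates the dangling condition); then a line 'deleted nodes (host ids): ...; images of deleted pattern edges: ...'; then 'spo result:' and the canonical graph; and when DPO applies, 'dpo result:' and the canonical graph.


dpo_applies: no
(the rule deletes node 2, which keeps host edge (2,12,g) outside the match image — the dangling condition fails, DPO blocks; SPO proceeds and side-deletes such edges)
deleted nodes (host ids): 1, 2; images of deleted pattern edges: (1,2,g)
spo result:
nodes: 3:p, 9:p, 12:p, 13:p, 14:q
edges: (3,12,h); (9,12,h); (12,3,k); (12,9,h); (12,9,k); (12,14,h)


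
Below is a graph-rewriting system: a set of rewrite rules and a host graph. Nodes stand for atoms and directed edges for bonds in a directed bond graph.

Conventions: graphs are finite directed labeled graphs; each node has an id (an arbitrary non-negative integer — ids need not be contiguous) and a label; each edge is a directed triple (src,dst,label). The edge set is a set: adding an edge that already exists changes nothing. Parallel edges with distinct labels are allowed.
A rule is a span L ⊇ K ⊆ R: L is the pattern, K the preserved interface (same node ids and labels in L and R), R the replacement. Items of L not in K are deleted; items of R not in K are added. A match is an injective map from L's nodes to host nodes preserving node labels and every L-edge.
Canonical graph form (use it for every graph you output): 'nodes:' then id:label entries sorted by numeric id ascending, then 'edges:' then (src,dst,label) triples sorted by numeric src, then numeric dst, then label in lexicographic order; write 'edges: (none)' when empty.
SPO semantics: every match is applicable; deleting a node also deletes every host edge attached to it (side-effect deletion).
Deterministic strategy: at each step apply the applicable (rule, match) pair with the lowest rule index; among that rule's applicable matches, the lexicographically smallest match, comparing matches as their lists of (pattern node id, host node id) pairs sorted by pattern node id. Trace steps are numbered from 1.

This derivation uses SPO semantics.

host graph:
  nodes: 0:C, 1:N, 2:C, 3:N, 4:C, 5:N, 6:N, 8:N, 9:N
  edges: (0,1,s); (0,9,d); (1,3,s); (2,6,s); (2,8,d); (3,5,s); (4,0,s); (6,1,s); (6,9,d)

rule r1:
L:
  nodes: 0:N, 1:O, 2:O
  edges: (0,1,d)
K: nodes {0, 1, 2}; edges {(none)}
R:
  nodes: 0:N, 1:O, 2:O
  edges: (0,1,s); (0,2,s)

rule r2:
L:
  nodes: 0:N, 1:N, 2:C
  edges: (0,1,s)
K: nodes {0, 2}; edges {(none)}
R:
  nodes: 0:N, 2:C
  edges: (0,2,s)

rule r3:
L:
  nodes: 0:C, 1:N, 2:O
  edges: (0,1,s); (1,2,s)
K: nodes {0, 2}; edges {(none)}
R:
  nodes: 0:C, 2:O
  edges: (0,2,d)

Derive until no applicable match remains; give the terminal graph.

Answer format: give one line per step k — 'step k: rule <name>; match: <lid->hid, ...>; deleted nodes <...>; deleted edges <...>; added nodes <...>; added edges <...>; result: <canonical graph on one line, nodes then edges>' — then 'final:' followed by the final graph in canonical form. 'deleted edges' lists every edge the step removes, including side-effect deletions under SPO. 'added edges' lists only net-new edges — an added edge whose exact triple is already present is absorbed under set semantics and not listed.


step 1: rule r2; match: 0->1, 1->3, 2->0; deleted nodes 3; deleted edges (1,3,s); (3,5,s); added nodes (none); added edges (1,0,s); result: nodes: 0:C, 1:N, 2:C, 4:C, 5:N, 6:N, 8:N, 9:N edges: (0,1,s); (0,9,d); (1,0,s); (2,6,s); (2,8,d); (4,0,s); (6,1,s); (6,9,d)
step 2: rule r2; match: 0->6, 1->1, 2->0; deleted nodes 1; deleted edges (0,1,s); (1,0,s); (6,1,s); added nodes (none); added edges (6,0,s); result: nodes: 0:C, 2:C, 4:C, 5:N, 6:N, 8:N, 9:N edges: (0,9,d); (2,6,s); (2,8,d); (4,0,s); (6,0,s); (6,9,d)
final:
nodes: 0:C, 2:C, 4:C, 5:N, 6:N, 8:N, 9:N
edges: (0,9,d); (2,6,s); (2,8,d); (4,0,s); (6,0,s); (6,9,d)


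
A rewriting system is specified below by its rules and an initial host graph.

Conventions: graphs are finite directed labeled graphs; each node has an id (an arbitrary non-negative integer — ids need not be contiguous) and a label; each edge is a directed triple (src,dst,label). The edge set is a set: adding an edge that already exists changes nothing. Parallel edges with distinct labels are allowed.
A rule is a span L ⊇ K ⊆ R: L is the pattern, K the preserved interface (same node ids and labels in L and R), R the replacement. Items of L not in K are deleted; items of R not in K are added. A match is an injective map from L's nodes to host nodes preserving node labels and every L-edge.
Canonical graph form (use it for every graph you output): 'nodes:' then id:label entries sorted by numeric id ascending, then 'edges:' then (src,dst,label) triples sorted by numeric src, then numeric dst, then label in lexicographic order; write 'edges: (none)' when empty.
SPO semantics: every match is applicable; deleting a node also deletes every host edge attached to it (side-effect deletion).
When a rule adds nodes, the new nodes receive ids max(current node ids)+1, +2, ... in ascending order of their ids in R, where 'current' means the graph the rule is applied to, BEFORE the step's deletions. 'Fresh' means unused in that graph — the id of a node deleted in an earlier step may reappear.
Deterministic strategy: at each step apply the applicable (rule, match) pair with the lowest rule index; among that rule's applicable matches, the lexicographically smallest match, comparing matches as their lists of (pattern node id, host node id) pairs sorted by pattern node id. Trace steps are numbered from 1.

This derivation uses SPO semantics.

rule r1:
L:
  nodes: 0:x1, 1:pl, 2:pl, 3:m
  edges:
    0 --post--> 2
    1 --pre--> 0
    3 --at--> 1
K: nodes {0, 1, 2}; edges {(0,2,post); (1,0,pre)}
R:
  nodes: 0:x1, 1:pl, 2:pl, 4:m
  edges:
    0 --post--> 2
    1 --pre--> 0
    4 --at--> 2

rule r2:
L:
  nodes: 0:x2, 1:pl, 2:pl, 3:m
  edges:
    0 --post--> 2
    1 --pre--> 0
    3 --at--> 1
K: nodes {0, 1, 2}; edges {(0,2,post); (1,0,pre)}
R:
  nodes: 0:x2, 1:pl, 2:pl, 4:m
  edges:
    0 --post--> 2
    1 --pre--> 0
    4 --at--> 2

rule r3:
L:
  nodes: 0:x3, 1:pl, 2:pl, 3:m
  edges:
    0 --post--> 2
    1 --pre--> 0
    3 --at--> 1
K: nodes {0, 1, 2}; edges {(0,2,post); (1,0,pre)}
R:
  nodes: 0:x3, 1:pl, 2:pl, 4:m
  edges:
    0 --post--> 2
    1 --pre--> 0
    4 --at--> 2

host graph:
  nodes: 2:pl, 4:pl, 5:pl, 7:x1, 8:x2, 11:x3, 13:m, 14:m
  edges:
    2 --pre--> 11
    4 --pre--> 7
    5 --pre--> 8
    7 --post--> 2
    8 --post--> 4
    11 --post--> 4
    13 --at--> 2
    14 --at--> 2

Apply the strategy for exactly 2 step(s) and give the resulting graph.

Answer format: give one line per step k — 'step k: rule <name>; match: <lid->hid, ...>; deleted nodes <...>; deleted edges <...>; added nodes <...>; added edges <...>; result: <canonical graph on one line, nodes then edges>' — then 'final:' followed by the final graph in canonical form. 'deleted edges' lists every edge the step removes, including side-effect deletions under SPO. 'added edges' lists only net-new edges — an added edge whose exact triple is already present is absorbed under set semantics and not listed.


step 1: rule r3; match: 0->11, 1->2, 2->4, 3->13; deleted nodes 13; deleted edges (13,2,at); added nodes 15; added edges (15,4,at); result: nodes: 2:pl, 4:pl, 5:pl, 7:x1, 8:x2, 11:x3, 14:m, 15:m edges: (2,11,pre); (4,7,pre); (5,8,pre); (7,2,post); (8,4,post); (11,4,post); (14,2,at); (15,4,at)
step 2: rule r1; match: 0->7, 1->4, 2->2, 3->15; deleted nodes 15; deleted edges (15,4,at); added nodes 16; added edges (16,2,at); result: nodes: 2:pl, 4:pl, 5:pl, 7:x1, 8:x2, 11:x3, 14:m, 16:m edges: (2,11,pre); (4,7,pre); (5,8,pre); (7,2,post); (8,4,post); (11,4,post); (14,2,at); (16,2,at)
final:
nodes: 2:pl, 4:pl, 5:pl, 7:x1, 8:x2, 11:x3, 14:m, 16:m
edges: (2,11,pre); (4,7,pre); (5,8,pre); (7,2,post); (8,4,post); (11,4,post); (14,2,at); (16,2,at)


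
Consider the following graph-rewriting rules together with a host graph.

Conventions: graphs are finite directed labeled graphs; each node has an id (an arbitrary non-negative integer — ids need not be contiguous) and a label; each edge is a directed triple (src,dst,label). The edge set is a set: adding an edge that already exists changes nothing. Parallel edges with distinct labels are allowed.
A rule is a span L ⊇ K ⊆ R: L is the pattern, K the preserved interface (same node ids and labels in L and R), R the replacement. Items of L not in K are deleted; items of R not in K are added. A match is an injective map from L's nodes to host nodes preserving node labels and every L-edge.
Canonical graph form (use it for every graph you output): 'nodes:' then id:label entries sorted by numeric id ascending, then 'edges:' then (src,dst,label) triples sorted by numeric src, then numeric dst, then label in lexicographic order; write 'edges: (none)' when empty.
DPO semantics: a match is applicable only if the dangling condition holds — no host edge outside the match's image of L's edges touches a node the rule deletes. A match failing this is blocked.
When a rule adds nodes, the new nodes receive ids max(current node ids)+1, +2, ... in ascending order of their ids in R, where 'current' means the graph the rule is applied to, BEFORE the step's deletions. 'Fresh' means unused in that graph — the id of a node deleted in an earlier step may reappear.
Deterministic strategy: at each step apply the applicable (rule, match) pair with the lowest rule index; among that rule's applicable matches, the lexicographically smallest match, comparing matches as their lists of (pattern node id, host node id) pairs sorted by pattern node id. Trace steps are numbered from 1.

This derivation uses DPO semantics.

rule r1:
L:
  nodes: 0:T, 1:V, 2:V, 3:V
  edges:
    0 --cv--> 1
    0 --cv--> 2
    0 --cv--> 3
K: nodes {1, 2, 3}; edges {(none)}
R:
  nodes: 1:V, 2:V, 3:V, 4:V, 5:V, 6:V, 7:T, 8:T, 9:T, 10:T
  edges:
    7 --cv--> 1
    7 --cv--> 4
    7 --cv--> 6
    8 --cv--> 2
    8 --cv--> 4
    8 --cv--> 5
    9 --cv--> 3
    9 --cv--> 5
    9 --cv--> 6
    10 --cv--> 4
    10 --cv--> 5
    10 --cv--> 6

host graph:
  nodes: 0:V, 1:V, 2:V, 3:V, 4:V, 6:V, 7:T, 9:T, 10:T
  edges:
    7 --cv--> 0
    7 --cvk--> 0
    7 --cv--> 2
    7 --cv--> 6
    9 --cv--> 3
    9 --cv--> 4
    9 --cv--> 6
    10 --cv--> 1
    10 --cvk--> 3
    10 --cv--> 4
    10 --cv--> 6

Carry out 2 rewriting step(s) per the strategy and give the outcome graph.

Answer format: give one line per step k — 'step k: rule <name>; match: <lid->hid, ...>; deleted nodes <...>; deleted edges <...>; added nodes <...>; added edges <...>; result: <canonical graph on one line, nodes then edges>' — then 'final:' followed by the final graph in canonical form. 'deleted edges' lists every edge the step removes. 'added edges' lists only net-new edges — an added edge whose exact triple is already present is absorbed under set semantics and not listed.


step 1: rule r1; match: 0->9, 1->3, 2->4, 3->6; deleted nodes 9; deleted edges (9,3,cv); (9,4,cv); (9,6,cv); added nodes 11, 12, 13, 14, 15, 16, 17; added edges (14,3,cv); (14,11,cv); (14,13,cv); (15,4,cv); (15,11,cv); (15,12,cv); (16,6,cv); (16,12,cv); (16,13,cv); (17,11,cv); (17,12,cv); (17,13,cv); result: nodes: 0:V, 1:V, 2:V, 3:V, 4:V, 6:V, 7:T, 10:T, 11:V, 12:V, 13:V, 14:T, 15:T, 16:T, 17:T edges: (7,0,cv); (7,0,cvk); (7,2,cv); (7,6,cv); (10,1,cv); (10,3,cvk); (10,4,cv); (10,6,cv); (14,3,cv); (14,11,cv); (14,13,cv); (15,4,cv); (15,11,cv); (15,12,cv); (16,6,cv); (16,12,cv); (16,13,cv); (17,11,cv); (17,12,cv); (17,13,cv)
step 2: rule r1; match: 0->14, 1->3, 2->11, 3->13; deleted nodes 14; deleted edges (14,3,cv); (14,11,cv); (14,13,cv); added nodes 18, 19, 20, 21, 22, 23, 24; added edges (21,3,cv); (21,18,cv); (21,20,cv); (22,11,cv); (22,18,cv); (22,19,cv); (23,13,cv); (23,19,cv); (23,20,cv); (24,18,cv); (24,19,cv); (24,20,cv); result: nodes: 0:V, 1:V, 2:V, 3:V, 4:V, 6:V, 7:T, 10:T, 11:V, 12:V, 13:V, 15:T, 16:T, 17:T, 18:V, 19:V, 20:V, 21:T, 22:T, 23:T, 24:T edges: (7,0,cv); (7,0,cvk); (7,2,cv); (7,6,cv); (10,1,cv); (10,3,cvk); (10,4,cv); (10,6,cv); (15,4,cv); (15,11,cv); (15,12,cv); (16,6,cv); (16,12,cv); (16,13,cv); (17,11,cv); (17,12,cv); (17,13,cv); (21,3,cv); (21,18,cv); (21,20,cv); (22,11,cv); (22,18,cv); (22,19,cv); (23,13,cv); (23,19,cv); (23,20,cv); (24,18,cv); (24,19,cv); (24,20,cv)
final:
nodes: 0:V, 1:V, 2:V, 3:V, 4:V, 6:V, 7:T, 10:T, 11:V, 12:V, 13:V, 15:T, 16:T, 17:T, 18:V, 19:V, 20:V, 21:T, 22:T, 23:T, 24:T
edges: (7,0,cv); (7,0,cvk); (7,2,cv); (7,6,cv); (10,1,cv); (10,3,cvk); (10,4,cv); (10,6,cv); (15,4,cv); (15,11,cv); (15,12,cv); (16,6,cv); (16,12,cv); (16,13,cv); (17,11,cv); (17,12,cv); (17,13,cv); (21,3,cv); (21,18,cv); (21,20,cv); (22,11,cv); (22,18,cv); (22,19,cv); (23,13,cv); (23,19,cv); (23,20,cv); (24,18,cv); (24,19,cv); (24,20,cv)


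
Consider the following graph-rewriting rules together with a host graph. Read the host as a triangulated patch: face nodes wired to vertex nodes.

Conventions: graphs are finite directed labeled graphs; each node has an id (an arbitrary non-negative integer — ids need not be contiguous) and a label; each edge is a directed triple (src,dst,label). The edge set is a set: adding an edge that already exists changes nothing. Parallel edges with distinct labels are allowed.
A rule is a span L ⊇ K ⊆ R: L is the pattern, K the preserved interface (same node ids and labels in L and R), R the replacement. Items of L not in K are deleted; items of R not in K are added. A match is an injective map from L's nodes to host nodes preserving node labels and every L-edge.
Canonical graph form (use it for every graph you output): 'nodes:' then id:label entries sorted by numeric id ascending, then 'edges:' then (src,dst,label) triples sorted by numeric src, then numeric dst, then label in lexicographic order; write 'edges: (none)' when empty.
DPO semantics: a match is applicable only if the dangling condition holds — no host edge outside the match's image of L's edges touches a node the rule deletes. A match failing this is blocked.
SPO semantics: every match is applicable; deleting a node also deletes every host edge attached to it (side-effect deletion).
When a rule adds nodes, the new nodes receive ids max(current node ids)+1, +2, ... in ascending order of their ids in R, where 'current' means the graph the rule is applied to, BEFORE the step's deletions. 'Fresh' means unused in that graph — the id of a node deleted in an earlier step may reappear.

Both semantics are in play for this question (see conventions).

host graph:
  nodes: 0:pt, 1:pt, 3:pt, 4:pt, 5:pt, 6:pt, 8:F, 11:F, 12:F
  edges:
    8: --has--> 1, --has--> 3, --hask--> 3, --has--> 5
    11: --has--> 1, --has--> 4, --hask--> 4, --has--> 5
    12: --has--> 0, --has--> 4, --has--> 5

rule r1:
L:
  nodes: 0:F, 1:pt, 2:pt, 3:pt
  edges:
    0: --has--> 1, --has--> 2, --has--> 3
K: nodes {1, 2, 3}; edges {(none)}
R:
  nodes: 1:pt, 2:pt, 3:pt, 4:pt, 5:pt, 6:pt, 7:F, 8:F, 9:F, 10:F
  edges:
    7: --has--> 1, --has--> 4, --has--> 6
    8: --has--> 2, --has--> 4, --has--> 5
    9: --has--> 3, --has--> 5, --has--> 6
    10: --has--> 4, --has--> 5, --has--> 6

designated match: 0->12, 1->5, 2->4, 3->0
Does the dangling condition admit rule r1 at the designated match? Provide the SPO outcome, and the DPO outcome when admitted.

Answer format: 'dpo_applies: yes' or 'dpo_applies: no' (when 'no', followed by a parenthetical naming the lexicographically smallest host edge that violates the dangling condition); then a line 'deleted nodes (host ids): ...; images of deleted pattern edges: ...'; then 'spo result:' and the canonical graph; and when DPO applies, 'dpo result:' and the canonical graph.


dpo_applies: yes
deleted nodes (host ids): 12; images of deleted pattern edges: (12,0,has); (12,4,has); (12,5,has)
spo result:
nodes: 0:pt, 1:pt, 3:pt, 4:pt, 5:pt, 6:pt, 8:F, 11:F, 13:pt, 14:pt, 15:pt, 16:F, 17:F, 18:F, 19:F
edges: (8,1,has); (8,3,has); (8,3,hask); (8,5,has); (11,1,has); (11,4,has); (11,4,hask); (11,5,has); (16,5,has); (16,13,has); (16,15,has); (17,4,has); (17,13,has); (17,14,has); (18,0,has); (18,14,has); (18,15,has); (19,13,has); (19,14,has); (19,15,has)
dpo result:
nodes: 0:pt, 1:pt, 3:pt, 4:pt, 5:pt, 6:pt, 8:F, 11:F, 13:pt, 14:pt, 15:pt, 16:F, 17:F, 18:F, 19:F
edges: (8,1,has); (8,3,has); (8,3,hask); (8,5,has); (11,1,has); (11,4,has); (11,4,hask); (11,5,has); (16,5,has); (16,13,has); (16,15,has); (17,4,has); (17,13,has); (17,14,has); (18,0,has); (18,14,has); (18,15,has); (19,13,has); (19,14,has); (19,15,has)


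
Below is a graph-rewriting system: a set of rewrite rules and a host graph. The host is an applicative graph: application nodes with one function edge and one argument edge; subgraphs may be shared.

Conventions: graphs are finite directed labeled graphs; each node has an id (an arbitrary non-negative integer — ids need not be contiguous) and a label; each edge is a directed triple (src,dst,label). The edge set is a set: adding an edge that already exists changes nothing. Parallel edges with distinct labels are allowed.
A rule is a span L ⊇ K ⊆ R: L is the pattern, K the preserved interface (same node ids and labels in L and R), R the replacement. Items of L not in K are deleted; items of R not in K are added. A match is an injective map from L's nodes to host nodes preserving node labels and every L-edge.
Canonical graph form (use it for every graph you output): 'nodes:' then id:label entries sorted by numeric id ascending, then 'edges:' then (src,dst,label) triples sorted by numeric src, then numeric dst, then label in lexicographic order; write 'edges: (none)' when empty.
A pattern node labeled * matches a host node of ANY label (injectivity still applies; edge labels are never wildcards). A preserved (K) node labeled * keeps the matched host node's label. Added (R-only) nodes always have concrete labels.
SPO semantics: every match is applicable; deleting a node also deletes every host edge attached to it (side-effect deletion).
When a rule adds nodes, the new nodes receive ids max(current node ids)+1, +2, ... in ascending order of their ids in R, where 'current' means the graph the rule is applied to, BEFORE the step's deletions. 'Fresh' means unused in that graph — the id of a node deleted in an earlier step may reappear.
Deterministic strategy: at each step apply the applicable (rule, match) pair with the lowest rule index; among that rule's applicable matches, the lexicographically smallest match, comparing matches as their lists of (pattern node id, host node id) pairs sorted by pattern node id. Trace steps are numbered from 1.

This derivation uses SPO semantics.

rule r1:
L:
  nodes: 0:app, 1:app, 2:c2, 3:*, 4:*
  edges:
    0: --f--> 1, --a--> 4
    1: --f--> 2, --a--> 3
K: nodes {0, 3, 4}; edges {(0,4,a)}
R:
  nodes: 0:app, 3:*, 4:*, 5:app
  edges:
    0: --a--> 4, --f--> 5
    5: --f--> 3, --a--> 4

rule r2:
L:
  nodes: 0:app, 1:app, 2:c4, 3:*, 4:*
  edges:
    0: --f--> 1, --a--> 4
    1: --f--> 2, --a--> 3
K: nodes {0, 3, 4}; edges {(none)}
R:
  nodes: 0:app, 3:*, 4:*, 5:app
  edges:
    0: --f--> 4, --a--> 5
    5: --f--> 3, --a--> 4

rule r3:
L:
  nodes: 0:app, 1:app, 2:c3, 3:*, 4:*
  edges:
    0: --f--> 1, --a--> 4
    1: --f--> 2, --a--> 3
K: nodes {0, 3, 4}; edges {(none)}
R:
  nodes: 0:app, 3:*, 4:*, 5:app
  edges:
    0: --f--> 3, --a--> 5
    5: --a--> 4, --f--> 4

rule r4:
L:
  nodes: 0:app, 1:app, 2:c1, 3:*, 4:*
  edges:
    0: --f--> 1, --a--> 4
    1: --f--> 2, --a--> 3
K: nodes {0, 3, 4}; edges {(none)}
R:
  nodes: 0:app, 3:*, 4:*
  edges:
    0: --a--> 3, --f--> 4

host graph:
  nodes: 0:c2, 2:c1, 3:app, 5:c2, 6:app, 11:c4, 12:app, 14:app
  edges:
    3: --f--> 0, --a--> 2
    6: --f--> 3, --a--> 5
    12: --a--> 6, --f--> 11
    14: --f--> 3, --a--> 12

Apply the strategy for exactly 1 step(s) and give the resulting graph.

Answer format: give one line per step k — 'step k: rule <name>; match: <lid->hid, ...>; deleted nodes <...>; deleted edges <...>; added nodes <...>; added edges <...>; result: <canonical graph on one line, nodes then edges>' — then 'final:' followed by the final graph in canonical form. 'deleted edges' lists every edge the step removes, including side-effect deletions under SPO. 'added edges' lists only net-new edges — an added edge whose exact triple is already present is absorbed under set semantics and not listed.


step 1: rule r1; match: 0->6, 1->3, 2->0, 3->2, 4->5; deleted nodes 0, 3; deleted edges (3,0,f); (3,2,a); (6,3,f); (14,3,f); added nodes 15; added edges (6,15,f); (15,2,f); (15,5,a); result: nodes: 2:c1, 5:c2, 6:app, 11:c4, 12:app, 14:app, 15:app edges: (6,5,a); (6,15,f); (12,6,a); (12,11,f); (14,12,a); (15,2,f); (15,5,a)
final:
nodes: 2:c1, 5:c2, 6:app, 11:c4, 12:app, 14:app, 15:app
edges: (6,5,a); (6,15,f); (12,6,a); (12,11,f); (14,12,a); (15,2,f); (15,5,a)


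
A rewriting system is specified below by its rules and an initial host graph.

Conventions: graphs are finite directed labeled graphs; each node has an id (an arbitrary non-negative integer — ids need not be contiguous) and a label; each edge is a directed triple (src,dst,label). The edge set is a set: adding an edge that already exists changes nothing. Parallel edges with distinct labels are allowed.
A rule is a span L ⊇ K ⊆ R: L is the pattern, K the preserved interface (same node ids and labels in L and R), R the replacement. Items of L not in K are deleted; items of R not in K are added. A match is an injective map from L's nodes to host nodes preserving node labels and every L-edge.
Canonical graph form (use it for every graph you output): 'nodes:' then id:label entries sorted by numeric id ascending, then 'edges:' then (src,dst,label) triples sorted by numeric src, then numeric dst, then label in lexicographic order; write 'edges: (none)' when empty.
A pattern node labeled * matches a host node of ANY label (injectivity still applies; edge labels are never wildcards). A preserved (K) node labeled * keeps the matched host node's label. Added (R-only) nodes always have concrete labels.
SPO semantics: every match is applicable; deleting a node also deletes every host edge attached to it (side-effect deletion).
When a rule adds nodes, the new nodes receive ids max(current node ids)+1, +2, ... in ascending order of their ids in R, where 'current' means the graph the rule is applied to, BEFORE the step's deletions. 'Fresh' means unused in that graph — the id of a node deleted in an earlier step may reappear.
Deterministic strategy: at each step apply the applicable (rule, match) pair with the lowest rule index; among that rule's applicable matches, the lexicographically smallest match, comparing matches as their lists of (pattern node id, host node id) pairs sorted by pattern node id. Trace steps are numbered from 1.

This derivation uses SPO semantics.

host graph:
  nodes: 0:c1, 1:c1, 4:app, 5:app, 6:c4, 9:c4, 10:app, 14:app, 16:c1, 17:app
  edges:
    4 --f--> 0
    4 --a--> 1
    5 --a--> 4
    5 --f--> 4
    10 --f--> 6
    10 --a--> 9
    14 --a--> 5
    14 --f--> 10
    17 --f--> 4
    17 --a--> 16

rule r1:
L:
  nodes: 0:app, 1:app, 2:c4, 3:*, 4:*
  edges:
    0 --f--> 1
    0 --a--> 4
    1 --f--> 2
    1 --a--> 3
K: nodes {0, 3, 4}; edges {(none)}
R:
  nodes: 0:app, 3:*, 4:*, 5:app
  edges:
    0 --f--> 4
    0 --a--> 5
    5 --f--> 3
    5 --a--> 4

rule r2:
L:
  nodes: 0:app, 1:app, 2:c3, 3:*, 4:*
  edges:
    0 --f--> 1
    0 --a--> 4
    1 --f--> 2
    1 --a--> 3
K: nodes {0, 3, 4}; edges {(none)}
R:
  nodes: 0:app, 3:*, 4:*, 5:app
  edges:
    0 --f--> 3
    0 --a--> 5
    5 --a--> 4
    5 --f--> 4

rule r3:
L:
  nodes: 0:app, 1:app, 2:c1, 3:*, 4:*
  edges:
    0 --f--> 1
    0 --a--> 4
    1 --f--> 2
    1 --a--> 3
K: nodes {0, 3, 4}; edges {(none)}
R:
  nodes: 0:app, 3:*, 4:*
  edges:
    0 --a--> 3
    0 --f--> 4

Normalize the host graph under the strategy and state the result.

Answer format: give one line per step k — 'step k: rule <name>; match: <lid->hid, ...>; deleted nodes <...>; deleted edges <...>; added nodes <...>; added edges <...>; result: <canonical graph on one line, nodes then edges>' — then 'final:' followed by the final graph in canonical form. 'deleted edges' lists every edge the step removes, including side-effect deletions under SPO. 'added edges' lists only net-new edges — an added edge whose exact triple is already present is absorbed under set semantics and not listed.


step 1: rule r1; match: 0->14, 1->10, 2->6, 3->9, 4->5; deleted nodes 6, 10; deleted edges (10,6,f); (10,9,a); (14,5,a); (14,10,f); added nodes 18; added edges (14,5,f); (14,18,a); (18,5,a); (18,9,f); result: nodes: 0:c1, 1:c1, 4:app, 5:app, 9:c4, 14:app, 16:c1, 17:app, 18:app edges: (4,0,f); (4,1,a); (5,4,a); (5,4,f); (14,5,f); (14,18,a); (17,4,f); (17,16,a); (18,5,a); (18,9,f)
step 2: rule r3; match: 0->17, 1->4, 2->0, 3->1, 4->16; deleted nodes 0, 4; deleted edges (4,0,f); (4,1,a); (5,4,a); (5,4,f); (17,4,f); (17,16,a); added nodes (none); added edges (17,1,a); (17,16,f); result: nodes: 1:c1, 5:app, 9:c4, 14:app, 16:c1, 17:app, 18:app edges: (14,5,f); (14,18,a); (17,1,a); (17,16,f); (18,5,a); (18,9,f)
final:
nodes: 1:c1, 5:app, 9:c4, 14:app, 16:c1, 17:app, 18:app
edges: (14,5,f); (14,18,a); (17,1,a); (17,16,f); (18,5,a); (18,9,f)


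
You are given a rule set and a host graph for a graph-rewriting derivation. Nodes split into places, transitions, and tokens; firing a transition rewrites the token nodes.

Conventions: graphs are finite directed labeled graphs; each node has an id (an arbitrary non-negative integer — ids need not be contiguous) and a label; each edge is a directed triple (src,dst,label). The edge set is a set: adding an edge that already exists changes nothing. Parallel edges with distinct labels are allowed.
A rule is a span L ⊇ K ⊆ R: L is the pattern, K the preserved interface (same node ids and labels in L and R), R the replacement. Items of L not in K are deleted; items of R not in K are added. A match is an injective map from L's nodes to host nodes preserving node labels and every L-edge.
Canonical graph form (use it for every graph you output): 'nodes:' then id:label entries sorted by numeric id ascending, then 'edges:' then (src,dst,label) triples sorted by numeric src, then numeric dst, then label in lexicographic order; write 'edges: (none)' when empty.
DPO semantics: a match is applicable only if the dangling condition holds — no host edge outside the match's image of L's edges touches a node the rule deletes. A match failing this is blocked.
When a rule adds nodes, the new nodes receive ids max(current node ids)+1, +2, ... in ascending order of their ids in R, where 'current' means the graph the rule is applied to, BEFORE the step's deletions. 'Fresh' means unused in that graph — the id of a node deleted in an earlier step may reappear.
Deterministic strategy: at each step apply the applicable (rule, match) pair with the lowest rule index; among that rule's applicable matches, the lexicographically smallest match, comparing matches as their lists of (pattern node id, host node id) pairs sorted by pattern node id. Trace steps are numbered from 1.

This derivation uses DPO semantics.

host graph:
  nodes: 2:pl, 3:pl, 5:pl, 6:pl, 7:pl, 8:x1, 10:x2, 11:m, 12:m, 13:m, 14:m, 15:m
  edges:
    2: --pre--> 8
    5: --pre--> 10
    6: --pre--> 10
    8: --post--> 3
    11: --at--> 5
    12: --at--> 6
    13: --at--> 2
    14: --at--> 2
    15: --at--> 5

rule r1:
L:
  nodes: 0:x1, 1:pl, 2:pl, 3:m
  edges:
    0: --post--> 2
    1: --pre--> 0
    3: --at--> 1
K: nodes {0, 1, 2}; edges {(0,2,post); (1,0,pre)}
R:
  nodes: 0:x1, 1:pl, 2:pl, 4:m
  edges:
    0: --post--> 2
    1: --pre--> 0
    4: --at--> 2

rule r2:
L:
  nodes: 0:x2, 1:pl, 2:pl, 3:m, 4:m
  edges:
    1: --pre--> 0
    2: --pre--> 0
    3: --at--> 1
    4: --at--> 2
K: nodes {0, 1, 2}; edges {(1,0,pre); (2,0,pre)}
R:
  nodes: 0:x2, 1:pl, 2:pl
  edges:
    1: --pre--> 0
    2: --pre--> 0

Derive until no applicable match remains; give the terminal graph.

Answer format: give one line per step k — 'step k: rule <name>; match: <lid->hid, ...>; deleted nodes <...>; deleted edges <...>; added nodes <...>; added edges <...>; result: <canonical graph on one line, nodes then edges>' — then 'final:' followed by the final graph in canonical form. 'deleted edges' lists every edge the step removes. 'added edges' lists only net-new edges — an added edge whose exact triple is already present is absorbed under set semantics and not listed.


step 1: rule r1; match: 0->8, 1->2, 2->3, 3->13; deleted nodes 13; deleted edges (13,2,at); added nodes 16; added edges (16,3,at); result: nodes: 2:pl, 3:pl, 5:pl, 6:pl, 7:pl, 8:x1, 10:x2, 11:m, 12:m, 14:m, 15:m, 16:m edges: (2,8,pre); (5,10,pre); (6,10,pre); (8,3,post); (11,5,at); (12,6,at); (14,2,at); (15,5,at); (16,3,at)
step 2: rule r1; match: 0->8, 1->2, 2->3, 3->14; deleted nodes 14; deleted edges (14,2,at); added nodes 17; added edges (17,3,at); result: nodes: 2:pl, 3:pl, 5:pl, 6:pl, 7:pl, 8:x1, 10:x2, 11:m, 12:m, 15:m, 16:m, 17:m edges: (2,8,pre); (5,10,pre); (6,10,pre); (8,3,post); (11,5,at); (12,6,at); (15,5,at); (16,3,at); (17,3,at)
step 3: rule r2; match: 0->10, 1->5, 2->6, 3->11, 4->12; deleted nodes 11, 12; deleted edges (11,5,at); (12,6,at); added nodes (none); added edges (none); result: nodes: 2:pl, 3:pl, 5:pl, 6:pl, 7:pl, 8:x1, 10:x2, 15:m, 16:m, 17:m edges: (2,8,pre); (5,10,pre); (6,10,pre); (8,3,post); (15,5,at); (16,3,at); (17,3,at)
final:
nodes: 2:pl, 3:pl, 5:pl, 6:pl, 7:pl, 8:x1, 10:x2, 15:m, 16:m, 17:m
edges: (2,8,pre); (5,10,pre); (6,10,pre); (8,3,post); (15,5,at); (16,3,at); (17,3,at)


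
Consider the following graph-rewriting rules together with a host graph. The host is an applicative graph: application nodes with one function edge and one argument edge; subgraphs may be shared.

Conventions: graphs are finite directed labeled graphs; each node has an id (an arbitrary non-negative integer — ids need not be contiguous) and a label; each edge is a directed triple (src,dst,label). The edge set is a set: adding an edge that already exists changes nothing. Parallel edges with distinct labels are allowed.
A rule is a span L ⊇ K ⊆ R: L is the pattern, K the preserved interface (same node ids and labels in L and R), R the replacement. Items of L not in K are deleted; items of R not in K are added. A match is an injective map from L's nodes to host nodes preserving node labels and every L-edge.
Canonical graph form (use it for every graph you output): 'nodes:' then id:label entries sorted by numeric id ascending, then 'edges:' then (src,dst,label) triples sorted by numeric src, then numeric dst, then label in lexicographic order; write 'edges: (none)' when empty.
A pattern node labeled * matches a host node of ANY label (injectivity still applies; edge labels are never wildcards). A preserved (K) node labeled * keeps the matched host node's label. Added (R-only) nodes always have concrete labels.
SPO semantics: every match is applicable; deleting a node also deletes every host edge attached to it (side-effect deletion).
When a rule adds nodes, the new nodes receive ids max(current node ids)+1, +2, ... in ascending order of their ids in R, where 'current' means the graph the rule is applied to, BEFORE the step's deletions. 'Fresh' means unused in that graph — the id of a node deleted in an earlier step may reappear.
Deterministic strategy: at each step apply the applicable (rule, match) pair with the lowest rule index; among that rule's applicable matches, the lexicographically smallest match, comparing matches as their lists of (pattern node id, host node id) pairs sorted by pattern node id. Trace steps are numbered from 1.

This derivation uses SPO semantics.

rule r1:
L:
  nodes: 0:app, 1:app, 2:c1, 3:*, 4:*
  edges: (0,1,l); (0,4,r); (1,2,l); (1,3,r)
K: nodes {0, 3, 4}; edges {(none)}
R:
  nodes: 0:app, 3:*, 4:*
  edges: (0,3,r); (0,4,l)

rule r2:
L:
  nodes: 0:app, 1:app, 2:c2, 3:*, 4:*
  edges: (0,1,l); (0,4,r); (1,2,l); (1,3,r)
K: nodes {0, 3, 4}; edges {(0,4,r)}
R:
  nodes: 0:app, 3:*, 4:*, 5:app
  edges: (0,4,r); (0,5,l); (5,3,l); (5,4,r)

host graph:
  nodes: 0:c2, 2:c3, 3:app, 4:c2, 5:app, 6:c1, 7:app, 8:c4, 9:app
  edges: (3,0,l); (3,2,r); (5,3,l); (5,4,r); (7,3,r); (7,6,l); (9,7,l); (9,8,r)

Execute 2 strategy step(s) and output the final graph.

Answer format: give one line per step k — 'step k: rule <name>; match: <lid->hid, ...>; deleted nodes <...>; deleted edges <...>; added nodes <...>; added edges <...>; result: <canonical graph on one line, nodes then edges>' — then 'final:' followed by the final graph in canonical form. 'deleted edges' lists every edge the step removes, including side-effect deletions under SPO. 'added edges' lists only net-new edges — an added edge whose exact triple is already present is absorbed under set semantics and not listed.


step 1: rule r1; match: 0->9, 1->7, 2->6, 3->3, 4->8; deleted nodes 6, 7; deleted edges (7,3,r); (7,6,l); (9,7,l); (9,8,r); added nodes (none); added edges (9,3,r); (9,8,l); result: nodes: 0:c2, 2:c3, 3:app, 4:c2, 5:app, 8:c4, 9:app edges: (3,0,l); (3,2,r); (5,3,l); (5,4,r); (9,3,r); (9,8,l)
step 2: rule r2; match: 0->5, 1->3, 2->0, 3->2, 4->4; deleted nodes 0, 3; deleted edges (3,0,l); (3,2,r); (5,3,l); (9,3,r); added nodes 10; added edges (5,10,l); (10,2,l); (10,4,r); result: nodes: 2:c3, 4:c2, 5:app, 8:c4, 9:app, 10:app edges: (5,4,r); (5,10,l); (9,8,l); (10,2,l); (10,4,r)
final:
nodes: 2:c3, 4:c2, 5:app, 8:c4, 9:app, 10:app
edges: (5,4,r); (5,10,l); (9,8,l); (10,2,l); (10,4,r)
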